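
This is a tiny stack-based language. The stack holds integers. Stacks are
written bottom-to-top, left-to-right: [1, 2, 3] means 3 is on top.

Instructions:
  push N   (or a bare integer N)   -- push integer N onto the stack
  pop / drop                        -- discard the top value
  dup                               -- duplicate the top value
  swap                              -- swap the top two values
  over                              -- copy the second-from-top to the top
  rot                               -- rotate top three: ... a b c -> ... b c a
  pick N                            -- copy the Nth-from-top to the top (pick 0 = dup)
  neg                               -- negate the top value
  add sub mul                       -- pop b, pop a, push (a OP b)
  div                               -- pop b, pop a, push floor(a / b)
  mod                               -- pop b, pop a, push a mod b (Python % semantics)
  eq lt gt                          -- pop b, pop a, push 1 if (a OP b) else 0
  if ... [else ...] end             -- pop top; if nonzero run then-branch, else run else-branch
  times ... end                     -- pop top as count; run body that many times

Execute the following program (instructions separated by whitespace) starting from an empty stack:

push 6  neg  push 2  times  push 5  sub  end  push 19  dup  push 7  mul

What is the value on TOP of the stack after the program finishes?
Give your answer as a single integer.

Answer: 133

Derivation:
After 'push 6': [6]
After 'neg': [-6]
After 'push 2': [-6, 2]
After 'times': [-6]
After 'push 5': [-6, 5]
After 'sub': [-11]
After 'push 5': [-11, 5]
After 'sub': [-16]
After 'push 19': [-16, 19]
After 'dup': [-16, 19, 19]
After 'push 7': [-16, 19, 19, 7]
After 'mul': [-16, 19, 133]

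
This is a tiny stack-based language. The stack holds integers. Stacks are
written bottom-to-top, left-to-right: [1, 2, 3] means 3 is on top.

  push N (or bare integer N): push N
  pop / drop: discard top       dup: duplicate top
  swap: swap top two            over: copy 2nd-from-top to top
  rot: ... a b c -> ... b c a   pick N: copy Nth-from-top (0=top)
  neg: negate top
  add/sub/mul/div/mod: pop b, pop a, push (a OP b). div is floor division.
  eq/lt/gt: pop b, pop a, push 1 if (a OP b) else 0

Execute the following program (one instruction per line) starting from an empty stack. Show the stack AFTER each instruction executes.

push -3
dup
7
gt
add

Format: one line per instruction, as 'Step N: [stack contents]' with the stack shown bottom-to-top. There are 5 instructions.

Step 1: [-3]
Step 2: [-3, -3]
Step 3: [-3, -3, 7]
Step 4: [-3, 0]
Step 5: [-3]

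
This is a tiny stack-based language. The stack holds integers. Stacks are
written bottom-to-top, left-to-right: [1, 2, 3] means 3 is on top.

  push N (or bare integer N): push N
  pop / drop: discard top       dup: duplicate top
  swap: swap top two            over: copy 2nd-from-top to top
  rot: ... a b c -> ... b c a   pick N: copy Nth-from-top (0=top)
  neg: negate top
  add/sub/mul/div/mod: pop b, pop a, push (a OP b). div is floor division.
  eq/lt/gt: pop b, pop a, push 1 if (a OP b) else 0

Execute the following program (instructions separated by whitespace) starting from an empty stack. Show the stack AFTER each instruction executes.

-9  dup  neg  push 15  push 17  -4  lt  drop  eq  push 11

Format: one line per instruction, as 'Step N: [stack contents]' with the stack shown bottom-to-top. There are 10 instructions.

Step 1: [-9]
Step 2: [-9, -9]
Step 3: [-9, 9]
Step 4: [-9, 9, 15]
Step 5: [-9, 9, 15, 17]
Step 6: [-9, 9, 15, 17, -4]
Step 7: [-9, 9, 15, 0]
Step 8: [-9, 9, 15]
Step 9: [-9, 0]
Step 10: [-9, 0, 11]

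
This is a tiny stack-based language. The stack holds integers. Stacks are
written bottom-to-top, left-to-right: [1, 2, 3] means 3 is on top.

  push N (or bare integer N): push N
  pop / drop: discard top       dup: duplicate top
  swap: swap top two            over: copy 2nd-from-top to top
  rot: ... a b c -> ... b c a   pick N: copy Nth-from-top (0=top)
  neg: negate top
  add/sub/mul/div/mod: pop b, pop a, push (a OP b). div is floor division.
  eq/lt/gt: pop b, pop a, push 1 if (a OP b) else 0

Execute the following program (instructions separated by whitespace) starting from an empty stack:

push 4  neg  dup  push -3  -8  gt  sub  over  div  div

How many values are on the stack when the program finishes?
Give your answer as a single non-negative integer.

Answer: 1

Derivation:
After 'push 4': stack = [4] (depth 1)
After 'neg': stack = [-4] (depth 1)
After 'dup': stack = [-4, -4] (depth 2)
After 'push -3': stack = [-4, -4, -3] (depth 3)
After 'push -8': stack = [-4, -4, -3, -8] (depth 4)
After 'gt': stack = [-4, -4, 1] (depth 3)
After 'sub': stack = [-4, -5] (depth 2)
After 'over': stack = [-4, -5, -4] (depth 3)
After 'div': stack = [-4, 1] (depth 2)
After 'div': stack = [-4] (depth 1)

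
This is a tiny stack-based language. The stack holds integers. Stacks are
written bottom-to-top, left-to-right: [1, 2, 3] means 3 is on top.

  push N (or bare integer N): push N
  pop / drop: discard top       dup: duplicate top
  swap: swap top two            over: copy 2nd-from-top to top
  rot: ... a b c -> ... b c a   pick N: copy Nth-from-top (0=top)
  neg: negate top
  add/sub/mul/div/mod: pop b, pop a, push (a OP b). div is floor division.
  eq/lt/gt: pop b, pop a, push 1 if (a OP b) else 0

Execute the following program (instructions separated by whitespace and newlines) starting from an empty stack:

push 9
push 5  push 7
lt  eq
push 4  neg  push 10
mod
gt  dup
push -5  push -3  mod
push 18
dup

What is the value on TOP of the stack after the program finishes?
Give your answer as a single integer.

After 'push 9': [9]
After 'push 5': [9, 5]
After 'push 7': [9, 5, 7]
After 'lt': [9, 1]
After 'eq': [0]
After 'push 4': [0, 4]
After 'neg': [0, -4]
After 'push 10': [0, -4, 10]
After 'mod': [0, 6]
After 'gt': [0]
After 'dup': [0, 0]
After 'push -5': [0, 0, -5]
After 'push -3': [0, 0, -5, -3]
After 'mod': [0, 0, -2]
After 'push 18': [0, 0, -2, 18]
After 'dup': [0, 0, -2, 18, 18]

Answer: 18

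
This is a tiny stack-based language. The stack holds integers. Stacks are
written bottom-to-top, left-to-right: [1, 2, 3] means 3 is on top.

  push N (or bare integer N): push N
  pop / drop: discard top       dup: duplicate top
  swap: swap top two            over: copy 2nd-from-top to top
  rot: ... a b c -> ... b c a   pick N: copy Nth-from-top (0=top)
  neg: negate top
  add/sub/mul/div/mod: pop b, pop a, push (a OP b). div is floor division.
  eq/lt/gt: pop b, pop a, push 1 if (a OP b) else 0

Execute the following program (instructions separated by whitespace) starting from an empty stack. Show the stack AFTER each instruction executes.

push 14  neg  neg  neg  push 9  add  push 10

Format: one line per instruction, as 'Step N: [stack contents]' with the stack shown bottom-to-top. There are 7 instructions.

Step 1: [14]
Step 2: [-14]
Step 3: [14]
Step 4: [-14]
Step 5: [-14, 9]
Step 6: [-5]
Step 7: [-5, 10]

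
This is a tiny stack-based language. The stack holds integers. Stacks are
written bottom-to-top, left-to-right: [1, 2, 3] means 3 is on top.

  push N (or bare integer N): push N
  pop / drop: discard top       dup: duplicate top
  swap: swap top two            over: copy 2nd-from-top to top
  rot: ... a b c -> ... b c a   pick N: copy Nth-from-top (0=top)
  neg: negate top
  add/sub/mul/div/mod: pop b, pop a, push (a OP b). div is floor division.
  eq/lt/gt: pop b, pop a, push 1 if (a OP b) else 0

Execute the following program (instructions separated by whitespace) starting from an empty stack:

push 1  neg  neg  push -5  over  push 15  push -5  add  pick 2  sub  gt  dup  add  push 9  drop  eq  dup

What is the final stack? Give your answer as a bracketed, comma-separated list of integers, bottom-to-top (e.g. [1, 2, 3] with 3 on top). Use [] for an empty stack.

Answer: [1, 0, 0]

Derivation:
After 'push 1': [1]
After 'neg': [-1]
After 'neg': [1]
After 'push -5': [1, -5]
After 'over': [1, -5, 1]
After 'push 15': [1, -5, 1, 15]
After 'push -5': [1, -5, 1, 15, -5]
After 'add': [1, -5, 1, 10]
After 'pick 2': [1, -5, 1, 10, -5]
After 'sub': [1, -5, 1, 15]
After 'gt': [1, -5, 0]
After 'dup': [1, -5, 0, 0]
After 'add': [1, -5, 0]
After 'push 9': [1, -5, 0, 9]
After 'drop': [1, -5, 0]
After 'eq': [1, 0]
After 'dup': [1, 0, 0]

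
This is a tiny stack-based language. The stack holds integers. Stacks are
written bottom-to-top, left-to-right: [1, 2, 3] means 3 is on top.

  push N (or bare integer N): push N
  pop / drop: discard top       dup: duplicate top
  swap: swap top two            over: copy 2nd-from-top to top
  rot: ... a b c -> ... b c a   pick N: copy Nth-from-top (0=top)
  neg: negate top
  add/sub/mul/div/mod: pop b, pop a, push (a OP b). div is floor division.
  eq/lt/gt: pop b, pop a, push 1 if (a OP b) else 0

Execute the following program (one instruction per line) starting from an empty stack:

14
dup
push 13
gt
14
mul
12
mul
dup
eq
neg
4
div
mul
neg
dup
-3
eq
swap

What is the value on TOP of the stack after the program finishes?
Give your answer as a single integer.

Answer: 14

Derivation:
After 'push 14': [14]
After 'dup': [14, 14]
After 'push 13': [14, 14, 13]
After 'gt': [14, 1]
After 'push 14': [14, 1, 14]
After 'mul': [14, 14]
After 'push 12': [14, 14, 12]
After 'mul': [14, 168]
After 'dup': [14, 168, 168]
After 'eq': [14, 1]
After 'neg': [14, -1]
After 'push 4': [14, -1, 4]
After 'div': [14, -1]
After 'mul': [-14]
After 'neg': [14]
After 'dup': [14, 14]
After 'push -3': [14, 14, -3]
After 'eq': [14, 0]
After 'swap': [0, 14]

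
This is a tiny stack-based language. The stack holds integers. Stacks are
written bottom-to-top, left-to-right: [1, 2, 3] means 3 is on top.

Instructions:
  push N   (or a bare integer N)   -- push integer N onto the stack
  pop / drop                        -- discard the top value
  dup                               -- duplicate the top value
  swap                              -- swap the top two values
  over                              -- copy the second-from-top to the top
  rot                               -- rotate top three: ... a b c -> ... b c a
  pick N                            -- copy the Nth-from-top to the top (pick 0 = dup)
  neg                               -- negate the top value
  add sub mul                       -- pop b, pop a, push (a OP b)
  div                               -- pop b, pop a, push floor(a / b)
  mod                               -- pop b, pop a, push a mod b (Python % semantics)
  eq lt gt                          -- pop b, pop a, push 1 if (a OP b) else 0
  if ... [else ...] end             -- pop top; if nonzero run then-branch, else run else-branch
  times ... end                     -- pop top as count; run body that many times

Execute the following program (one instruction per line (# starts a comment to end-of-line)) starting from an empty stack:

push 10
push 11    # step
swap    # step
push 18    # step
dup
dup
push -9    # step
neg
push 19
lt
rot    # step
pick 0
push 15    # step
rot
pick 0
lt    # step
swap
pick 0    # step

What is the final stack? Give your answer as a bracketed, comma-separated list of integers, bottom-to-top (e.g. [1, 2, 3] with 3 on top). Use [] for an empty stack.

After 'push 10': [10]
After 'push 11': [10, 11]
After 'swap': [11, 10]
After 'push 18': [11, 10, 18]
After 'dup': [11, 10, 18, 18]
After 'dup': [11, 10, 18, 18, 18]
After 'push -9': [11, 10, 18, 18, 18, -9]
After 'neg': [11, 10, 18, 18, 18, 9]
After 'push 19': [11, 10, 18, 18, 18, 9, 19]
After 'lt': [11, 10, 18, 18, 18, 1]
After 'rot': [11, 10, 18, 18, 1, 18]
After 'pick 0': [11, 10, 18, 18, 1, 18, 18]
After 'push 15': [11, 10, 18, 18, 1, 18, 18, 15]
After 'rot': [11, 10, 18, 18, 1, 18, 15, 18]
After 'pick 0': [11, 10, 18, 18, 1, 18, 15, 18, 18]
After 'lt': [11, 10, 18, 18, 1, 18, 15, 0]
After 'swap': [11, 10, 18, 18, 1, 18, 0, 15]
After 'pick 0': [11, 10, 18, 18, 1, 18, 0, 15, 15]

Answer: [11, 10, 18, 18, 1, 18, 0, 15, 15]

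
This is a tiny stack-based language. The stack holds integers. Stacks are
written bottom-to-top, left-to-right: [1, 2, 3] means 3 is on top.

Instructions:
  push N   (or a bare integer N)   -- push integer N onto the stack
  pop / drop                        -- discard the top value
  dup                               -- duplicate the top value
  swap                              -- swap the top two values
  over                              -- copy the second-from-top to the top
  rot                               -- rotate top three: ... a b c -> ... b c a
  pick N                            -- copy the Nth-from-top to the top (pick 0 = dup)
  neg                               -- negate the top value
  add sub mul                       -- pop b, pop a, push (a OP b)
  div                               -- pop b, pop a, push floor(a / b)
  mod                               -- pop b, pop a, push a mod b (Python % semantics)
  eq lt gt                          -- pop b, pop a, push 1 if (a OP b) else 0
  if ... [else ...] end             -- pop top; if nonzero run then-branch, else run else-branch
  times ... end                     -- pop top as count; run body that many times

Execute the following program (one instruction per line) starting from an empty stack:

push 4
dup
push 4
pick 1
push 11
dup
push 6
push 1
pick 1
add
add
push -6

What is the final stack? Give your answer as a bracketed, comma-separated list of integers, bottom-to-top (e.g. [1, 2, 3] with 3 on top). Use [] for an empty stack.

Answer: [4, 4, 4, 4, 11, 11, 13, -6]

Derivation:
After 'push 4': [4]
After 'dup': [4, 4]
After 'push 4': [4, 4, 4]
After 'pick 1': [4, 4, 4, 4]
After 'push 11': [4, 4, 4, 4, 11]
After 'dup': [4, 4, 4, 4, 11, 11]
After 'push 6': [4, 4, 4, 4, 11, 11, 6]
After 'push 1': [4, 4, 4, 4, 11, 11, 6, 1]
After 'pick 1': [4, 4, 4, 4, 11, 11, 6, 1, 6]
After 'add': [4, 4, 4, 4, 11, 11, 6, 7]
After 'add': [4, 4, 4, 4, 11, 11, 13]
After 'push -6': [4, 4, 4, 4, 11, 11, 13, -6]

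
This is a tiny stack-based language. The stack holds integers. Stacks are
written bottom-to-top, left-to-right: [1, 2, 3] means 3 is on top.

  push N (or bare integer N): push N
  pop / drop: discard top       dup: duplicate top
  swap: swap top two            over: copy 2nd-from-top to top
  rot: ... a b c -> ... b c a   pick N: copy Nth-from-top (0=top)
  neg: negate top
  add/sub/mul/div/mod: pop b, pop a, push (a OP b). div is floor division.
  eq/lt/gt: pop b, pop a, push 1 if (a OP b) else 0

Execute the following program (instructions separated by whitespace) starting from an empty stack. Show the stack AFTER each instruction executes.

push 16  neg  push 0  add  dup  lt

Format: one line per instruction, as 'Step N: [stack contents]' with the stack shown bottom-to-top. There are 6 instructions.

Step 1: [16]
Step 2: [-16]
Step 3: [-16, 0]
Step 4: [-16]
Step 5: [-16, -16]
Step 6: [0]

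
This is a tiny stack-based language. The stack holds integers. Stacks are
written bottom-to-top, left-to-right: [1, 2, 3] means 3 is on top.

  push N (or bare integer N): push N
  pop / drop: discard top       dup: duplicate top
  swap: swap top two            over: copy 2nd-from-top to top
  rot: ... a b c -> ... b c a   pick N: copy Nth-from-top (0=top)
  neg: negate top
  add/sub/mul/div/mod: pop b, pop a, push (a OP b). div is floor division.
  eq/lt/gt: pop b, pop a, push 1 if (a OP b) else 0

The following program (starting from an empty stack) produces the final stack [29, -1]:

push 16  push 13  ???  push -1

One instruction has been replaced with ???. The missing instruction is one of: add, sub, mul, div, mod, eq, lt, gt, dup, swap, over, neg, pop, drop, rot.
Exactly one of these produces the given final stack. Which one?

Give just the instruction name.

Stack before ???: [16, 13]
Stack after ???:  [29]
The instruction that transforms [16, 13] -> [29] is: add

Answer: add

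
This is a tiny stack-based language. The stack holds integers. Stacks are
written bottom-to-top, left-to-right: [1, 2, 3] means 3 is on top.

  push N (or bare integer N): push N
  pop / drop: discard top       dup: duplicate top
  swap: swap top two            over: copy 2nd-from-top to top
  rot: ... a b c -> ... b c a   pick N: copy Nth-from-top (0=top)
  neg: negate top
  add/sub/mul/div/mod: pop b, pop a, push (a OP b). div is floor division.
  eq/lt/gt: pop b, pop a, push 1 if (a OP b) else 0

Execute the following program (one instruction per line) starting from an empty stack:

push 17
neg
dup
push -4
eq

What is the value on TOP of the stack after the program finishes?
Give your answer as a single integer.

Answer: 0

Derivation:
After 'push 17': [17]
After 'neg': [-17]
After 'dup': [-17, -17]
After 'push -4': [-17, -17, -4]
After 'eq': [-17, 0]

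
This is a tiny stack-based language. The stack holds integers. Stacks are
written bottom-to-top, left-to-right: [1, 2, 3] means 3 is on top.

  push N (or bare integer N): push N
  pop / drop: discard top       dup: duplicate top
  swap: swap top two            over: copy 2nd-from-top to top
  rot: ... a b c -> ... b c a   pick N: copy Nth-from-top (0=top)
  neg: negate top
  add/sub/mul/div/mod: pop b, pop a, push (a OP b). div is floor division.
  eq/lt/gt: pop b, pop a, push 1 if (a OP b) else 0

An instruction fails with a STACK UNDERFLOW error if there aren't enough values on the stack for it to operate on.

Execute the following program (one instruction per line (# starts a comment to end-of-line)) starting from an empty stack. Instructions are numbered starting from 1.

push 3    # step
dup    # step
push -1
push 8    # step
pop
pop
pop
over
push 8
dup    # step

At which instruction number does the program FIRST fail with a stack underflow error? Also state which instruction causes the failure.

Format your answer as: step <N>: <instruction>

Answer: step 8: over

Derivation:
Step 1 ('push 3'): stack = [3], depth = 1
Step 2 ('dup'): stack = [3, 3], depth = 2
Step 3 ('push -1'): stack = [3, 3, -1], depth = 3
Step 4 ('push 8'): stack = [3, 3, -1, 8], depth = 4
Step 5 ('pop'): stack = [3, 3, -1], depth = 3
Step 6 ('pop'): stack = [3, 3], depth = 2
Step 7 ('pop'): stack = [3], depth = 1
Step 8 ('over'): needs 2 value(s) but depth is 1 — STACK UNDERFLOW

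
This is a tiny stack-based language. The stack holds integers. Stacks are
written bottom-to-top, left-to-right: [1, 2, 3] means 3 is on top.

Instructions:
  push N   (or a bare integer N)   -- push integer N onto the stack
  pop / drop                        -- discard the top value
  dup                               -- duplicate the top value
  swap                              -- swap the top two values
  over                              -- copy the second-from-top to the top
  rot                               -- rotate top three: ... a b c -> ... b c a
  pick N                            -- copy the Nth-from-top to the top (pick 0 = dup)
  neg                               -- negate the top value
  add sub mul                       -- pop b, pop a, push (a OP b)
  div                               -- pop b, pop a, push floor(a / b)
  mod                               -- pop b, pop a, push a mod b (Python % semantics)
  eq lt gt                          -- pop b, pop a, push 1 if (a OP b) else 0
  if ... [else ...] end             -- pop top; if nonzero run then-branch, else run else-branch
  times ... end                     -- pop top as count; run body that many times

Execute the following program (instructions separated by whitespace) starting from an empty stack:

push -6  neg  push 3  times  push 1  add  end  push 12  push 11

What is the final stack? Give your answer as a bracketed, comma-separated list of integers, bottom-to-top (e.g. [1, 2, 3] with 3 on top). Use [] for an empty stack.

After 'push -6': [-6]
After 'neg': [6]
After 'push 3': [6, 3]
After 'times': [6]
After 'push 1': [6, 1]
After 'add': [7]
After 'push 1': [7, 1]
After 'add': [8]
After 'push 1': [8, 1]
After 'add': [9]
After 'push 12': [9, 12]
After 'push 11': [9, 12, 11]

Answer: [9, 12, 11]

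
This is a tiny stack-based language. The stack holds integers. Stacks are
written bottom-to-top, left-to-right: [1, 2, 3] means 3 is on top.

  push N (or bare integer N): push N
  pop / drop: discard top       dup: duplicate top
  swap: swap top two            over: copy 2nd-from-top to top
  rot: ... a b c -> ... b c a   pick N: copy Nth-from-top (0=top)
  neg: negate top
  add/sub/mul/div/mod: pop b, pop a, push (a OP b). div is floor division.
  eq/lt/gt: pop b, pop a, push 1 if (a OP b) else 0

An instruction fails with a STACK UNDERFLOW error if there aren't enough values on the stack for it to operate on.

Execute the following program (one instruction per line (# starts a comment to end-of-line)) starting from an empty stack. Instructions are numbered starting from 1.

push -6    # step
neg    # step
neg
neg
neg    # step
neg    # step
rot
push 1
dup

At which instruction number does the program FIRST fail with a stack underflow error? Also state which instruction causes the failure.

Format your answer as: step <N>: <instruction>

Answer: step 7: rot

Derivation:
Step 1 ('push -6'): stack = [-6], depth = 1
Step 2 ('neg'): stack = [6], depth = 1
Step 3 ('neg'): stack = [-6], depth = 1
Step 4 ('neg'): stack = [6], depth = 1
Step 5 ('neg'): stack = [-6], depth = 1
Step 6 ('neg'): stack = [6], depth = 1
Step 7 ('rot'): needs 3 value(s) but depth is 1 — STACK UNDERFLOW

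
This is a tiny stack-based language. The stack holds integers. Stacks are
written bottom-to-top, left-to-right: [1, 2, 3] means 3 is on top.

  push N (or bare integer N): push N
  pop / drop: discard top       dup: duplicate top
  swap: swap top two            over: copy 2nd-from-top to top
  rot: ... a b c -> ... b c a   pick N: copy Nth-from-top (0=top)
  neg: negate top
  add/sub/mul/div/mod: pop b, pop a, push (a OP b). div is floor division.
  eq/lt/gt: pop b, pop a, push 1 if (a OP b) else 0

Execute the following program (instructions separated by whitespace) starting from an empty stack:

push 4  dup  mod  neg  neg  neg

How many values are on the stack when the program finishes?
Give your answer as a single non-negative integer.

Answer: 1

Derivation:
After 'push 4': stack = [4] (depth 1)
After 'dup': stack = [4, 4] (depth 2)
After 'mod': stack = [0] (depth 1)
After 'neg': stack = [0] (depth 1)
After 'neg': stack = [0] (depth 1)
After 'neg': stack = [0] (depth 1)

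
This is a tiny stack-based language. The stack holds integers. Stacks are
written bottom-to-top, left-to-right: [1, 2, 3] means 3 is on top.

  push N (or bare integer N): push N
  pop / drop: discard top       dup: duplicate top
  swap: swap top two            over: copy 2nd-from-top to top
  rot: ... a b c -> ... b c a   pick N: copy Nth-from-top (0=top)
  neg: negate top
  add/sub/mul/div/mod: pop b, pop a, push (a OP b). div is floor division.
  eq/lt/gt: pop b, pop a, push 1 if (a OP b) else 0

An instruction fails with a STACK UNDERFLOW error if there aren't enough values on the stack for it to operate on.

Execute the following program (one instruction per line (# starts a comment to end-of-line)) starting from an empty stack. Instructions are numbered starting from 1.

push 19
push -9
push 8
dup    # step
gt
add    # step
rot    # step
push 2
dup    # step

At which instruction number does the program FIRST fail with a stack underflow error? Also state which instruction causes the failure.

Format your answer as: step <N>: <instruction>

Answer: step 7: rot

Derivation:
Step 1 ('push 19'): stack = [19], depth = 1
Step 2 ('push -9'): stack = [19, -9], depth = 2
Step 3 ('push 8'): stack = [19, -9, 8], depth = 3
Step 4 ('dup'): stack = [19, -9, 8, 8], depth = 4
Step 5 ('gt'): stack = [19, -9, 0], depth = 3
Step 6 ('add'): stack = [19, -9], depth = 2
Step 7 ('rot'): needs 3 value(s) but depth is 2 — STACK UNDERFLOW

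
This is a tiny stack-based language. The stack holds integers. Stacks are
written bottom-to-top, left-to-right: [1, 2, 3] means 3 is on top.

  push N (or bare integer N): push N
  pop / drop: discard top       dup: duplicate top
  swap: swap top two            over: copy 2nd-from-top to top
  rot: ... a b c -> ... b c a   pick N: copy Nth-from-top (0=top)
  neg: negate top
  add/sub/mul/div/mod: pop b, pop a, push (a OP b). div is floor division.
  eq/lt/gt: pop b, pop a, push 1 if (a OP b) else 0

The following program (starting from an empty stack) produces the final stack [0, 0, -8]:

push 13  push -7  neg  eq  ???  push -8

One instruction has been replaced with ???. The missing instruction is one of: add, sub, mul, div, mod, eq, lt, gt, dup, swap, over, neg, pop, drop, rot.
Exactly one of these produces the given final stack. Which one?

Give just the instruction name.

Answer: dup

Derivation:
Stack before ???: [0]
Stack after ???:  [0, 0]
The instruction that transforms [0] -> [0, 0] is: dup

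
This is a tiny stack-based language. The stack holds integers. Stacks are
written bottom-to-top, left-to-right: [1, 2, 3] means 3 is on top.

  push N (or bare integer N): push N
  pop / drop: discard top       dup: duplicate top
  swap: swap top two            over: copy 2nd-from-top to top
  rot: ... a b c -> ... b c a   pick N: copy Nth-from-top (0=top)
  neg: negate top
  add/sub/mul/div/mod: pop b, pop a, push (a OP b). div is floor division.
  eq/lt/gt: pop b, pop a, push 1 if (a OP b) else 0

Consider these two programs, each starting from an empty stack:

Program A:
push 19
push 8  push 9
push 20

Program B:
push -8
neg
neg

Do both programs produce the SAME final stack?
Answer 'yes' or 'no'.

Program A trace:
  After 'push 19': [19]
  After 'push 8': [19, 8]
  After 'push 9': [19, 8, 9]
  After 'push 20': [19, 8, 9, 20]
Program A final stack: [19, 8, 9, 20]

Program B trace:
  After 'push -8': [-8]
  After 'neg': [8]
  After 'neg': [-8]
Program B final stack: [-8]
Same: no

Answer: no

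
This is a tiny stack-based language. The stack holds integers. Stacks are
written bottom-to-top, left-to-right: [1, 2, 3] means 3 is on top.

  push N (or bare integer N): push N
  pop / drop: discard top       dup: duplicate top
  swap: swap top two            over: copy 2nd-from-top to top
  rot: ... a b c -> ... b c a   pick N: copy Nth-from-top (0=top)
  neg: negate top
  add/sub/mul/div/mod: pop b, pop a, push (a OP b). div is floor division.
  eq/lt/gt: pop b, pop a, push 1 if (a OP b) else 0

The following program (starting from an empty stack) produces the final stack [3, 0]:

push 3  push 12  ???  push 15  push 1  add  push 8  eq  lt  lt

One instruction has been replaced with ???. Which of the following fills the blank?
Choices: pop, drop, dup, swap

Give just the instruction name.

Stack before ???: [3, 12]
Stack after ???:  [3, 12, 12]
Checking each choice:
  pop: stack underflow (need 2, have 1)
  drop: stack underflow (need 2, have 1)
  dup: MATCH
  swap: produces [0]


Answer: dup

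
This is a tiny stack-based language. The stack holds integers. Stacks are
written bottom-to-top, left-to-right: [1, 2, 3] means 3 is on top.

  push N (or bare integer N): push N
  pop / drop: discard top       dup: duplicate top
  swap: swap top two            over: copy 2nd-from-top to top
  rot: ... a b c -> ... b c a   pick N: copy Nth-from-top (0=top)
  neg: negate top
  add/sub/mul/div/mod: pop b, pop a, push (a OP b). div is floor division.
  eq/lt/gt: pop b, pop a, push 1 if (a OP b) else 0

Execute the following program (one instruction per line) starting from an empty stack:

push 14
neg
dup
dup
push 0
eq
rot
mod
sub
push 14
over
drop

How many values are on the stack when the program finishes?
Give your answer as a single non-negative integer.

After 'push 14': stack = [14] (depth 1)
After 'neg': stack = [-14] (depth 1)
After 'dup': stack = [-14, -14] (depth 2)
After 'dup': stack = [-14, -14, -14] (depth 3)
After 'push 0': stack = [-14, -14, -14, 0] (depth 4)
After 'eq': stack = [-14, -14, 0] (depth 3)
After 'rot': stack = [-14, 0, -14] (depth 3)
After 'mod': stack = [-14, 0] (depth 2)
After 'sub': stack = [-14] (depth 1)
After 'push 14': stack = [-14, 14] (depth 2)
After 'over': stack = [-14, 14, -14] (depth 3)
After 'drop': stack = [-14, 14] (depth 2)

Answer: 2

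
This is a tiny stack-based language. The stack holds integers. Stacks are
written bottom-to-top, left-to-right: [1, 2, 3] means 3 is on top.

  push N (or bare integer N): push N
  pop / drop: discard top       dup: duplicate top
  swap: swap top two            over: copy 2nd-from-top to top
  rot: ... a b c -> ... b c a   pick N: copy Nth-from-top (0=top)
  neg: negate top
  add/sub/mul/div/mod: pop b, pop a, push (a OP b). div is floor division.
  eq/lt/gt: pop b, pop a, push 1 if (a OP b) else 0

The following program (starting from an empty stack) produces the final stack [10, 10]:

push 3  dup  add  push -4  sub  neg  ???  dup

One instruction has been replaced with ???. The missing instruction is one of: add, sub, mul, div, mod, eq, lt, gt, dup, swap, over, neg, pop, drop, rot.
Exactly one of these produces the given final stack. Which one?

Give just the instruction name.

Stack before ???: [-10]
Stack after ???:  [10]
The instruction that transforms [-10] -> [10] is: neg

Answer: neg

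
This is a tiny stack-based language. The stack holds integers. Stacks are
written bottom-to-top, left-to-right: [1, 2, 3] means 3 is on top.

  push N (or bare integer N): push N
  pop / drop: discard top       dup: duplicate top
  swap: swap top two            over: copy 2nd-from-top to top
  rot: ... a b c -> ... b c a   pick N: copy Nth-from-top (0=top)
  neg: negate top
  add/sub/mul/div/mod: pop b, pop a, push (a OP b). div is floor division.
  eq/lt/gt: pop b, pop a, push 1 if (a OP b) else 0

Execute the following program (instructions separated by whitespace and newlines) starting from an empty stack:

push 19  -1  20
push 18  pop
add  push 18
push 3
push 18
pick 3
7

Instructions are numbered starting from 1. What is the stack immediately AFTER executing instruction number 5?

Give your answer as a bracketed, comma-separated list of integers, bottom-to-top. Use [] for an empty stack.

Step 1 ('push 19'): [19]
Step 2 ('-1'): [19, -1]
Step 3 ('20'): [19, -1, 20]
Step 4 ('push 18'): [19, -1, 20, 18]
Step 5 ('pop'): [19, -1, 20]

Answer: [19, -1, 20]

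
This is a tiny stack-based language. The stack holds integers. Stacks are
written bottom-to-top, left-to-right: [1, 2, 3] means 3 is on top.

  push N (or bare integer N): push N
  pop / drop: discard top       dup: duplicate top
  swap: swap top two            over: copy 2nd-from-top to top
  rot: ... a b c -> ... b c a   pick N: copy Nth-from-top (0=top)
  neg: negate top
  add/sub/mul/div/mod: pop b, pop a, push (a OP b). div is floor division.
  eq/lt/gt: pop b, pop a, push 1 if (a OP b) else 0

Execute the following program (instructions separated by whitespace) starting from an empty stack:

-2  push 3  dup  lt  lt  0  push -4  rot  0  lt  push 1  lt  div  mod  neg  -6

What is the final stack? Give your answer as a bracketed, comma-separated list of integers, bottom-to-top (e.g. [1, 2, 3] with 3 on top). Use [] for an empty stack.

Answer: [0, -6]

Derivation:
After 'push -2': [-2]
After 'push 3': [-2, 3]
After 'dup': [-2, 3, 3]
After 'lt': [-2, 0]
After 'lt': [1]
After 'push 0': [1, 0]
After 'push -4': [1, 0, -4]
After 'rot': [0, -4, 1]
After 'push 0': [0, -4, 1, 0]
After 'lt': [0, -4, 0]
After 'push 1': [0, -4, 0, 1]
After 'lt': [0, -4, 1]
After 'div': [0, -4]
After 'mod': [0]
After 'neg': [0]
After 'push -6': [0, -6]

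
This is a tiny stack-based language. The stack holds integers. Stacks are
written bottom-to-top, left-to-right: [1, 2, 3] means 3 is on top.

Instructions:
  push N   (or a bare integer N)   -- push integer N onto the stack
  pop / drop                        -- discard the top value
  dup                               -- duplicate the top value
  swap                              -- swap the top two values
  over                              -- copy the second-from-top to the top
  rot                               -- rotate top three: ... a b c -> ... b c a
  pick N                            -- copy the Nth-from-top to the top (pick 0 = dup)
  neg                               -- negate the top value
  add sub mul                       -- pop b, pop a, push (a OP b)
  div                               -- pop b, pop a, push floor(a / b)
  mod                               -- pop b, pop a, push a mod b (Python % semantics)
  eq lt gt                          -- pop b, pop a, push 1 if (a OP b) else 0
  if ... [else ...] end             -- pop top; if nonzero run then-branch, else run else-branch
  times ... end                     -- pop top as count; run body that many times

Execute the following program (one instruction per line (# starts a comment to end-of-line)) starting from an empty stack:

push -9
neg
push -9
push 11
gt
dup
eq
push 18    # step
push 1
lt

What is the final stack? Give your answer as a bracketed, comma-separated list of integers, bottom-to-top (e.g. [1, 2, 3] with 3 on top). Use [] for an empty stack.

After 'push -9': [-9]
After 'neg': [9]
After 'push -9': [9, -9]
After 'push 11': [9, -9, 11]
After 'gt': [9, 0]
After 'dup': [9, 0, 0]
After 'eq': [9, 1]
After 'push 18': [9, 1, 18]
After 'push 1': [9, 1, 18, 1]
After 'lt': [9, 1, 0]

Answer: [9, 1, 0]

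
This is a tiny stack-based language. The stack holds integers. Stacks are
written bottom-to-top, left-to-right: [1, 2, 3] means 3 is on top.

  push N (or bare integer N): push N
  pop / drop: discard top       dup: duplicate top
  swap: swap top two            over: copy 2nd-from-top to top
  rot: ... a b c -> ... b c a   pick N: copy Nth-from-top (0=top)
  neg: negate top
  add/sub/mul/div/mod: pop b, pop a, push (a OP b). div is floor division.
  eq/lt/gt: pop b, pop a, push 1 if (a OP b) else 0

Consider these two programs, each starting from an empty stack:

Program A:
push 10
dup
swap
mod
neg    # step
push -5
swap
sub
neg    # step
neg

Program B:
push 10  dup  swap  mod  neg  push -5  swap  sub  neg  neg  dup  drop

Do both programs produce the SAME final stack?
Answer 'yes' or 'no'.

Program A trace:
  After 'push 10': [10]
  After 'dup': [10, 10]
  After 'swap': [10, 10]
  After 'mod': [0]
  After 'neg': [0]
  After 'push -5': [0, -5]
  After 'swap': [-5, 0]
  After 'sub': [-5]
  After 'neg': [5]
  After 'neg': [-5]
Program A final stack: [-5]

Program B trace:
  After 'push 10': [10]
  After 'dup': [10, 10]
  After 'swap': [10, 10]
  After 'mod': [0]
  After 'neg': [0]
  After 'push -5': [0, -5]
  After 'swap': [-5, 0]
  After 'sub': [-5]
  After 'neg': [5]
  After 'neg': [-5]
  After 'dup': [-5, -5]
  After 'drop': [-5]
Program B final stack: [-5]
Same: yes

Answer: yes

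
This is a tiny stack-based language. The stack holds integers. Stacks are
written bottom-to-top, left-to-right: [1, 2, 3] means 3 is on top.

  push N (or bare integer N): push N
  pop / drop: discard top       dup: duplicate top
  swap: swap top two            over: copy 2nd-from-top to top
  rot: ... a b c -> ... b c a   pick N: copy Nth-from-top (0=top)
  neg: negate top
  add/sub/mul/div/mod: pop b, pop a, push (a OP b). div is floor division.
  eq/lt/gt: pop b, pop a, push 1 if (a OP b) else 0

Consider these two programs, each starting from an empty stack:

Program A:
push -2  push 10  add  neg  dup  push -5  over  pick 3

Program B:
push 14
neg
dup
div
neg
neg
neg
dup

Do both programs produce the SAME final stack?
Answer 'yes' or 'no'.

Answer: no

Derivation:
Program A trace:
  After 'push -2': [-2]
  After 'push 10': [-2, 10]
  After 'add': [8]
  After 'neg': [-8]
  After 'dup': [-8, -8]
  After 'push -5': [-8, -8, -5]
  After 'over': [-8, -8, -5, -8]
  After 'pick 3': [-8, -8, -5, -8, -8]
Program A final stack: [-8, -8, -5, -8, -8]

Program B trace:
  After 'push 14': [14]
  After 'neg': [-14]
  After 'dup': [-14, -14]
  After 'div': [1]
  After 'neg': [-1]
  After 'neg': [1]
  After 'neg': [-1]
  After 'dup': [-1, -1]
Program B final stack: [-1, -1]
Same: no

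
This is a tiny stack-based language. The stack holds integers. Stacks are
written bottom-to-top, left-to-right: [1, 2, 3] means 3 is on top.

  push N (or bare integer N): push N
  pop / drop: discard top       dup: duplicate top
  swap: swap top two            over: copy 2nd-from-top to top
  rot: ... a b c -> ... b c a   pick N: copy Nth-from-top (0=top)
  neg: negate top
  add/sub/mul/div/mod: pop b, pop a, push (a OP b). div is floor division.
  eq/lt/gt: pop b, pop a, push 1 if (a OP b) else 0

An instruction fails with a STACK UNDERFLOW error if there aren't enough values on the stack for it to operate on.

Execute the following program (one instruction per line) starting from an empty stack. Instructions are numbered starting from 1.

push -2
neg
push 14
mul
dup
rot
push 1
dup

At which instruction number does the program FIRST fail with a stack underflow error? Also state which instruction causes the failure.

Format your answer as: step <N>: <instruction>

Step 1 ('push -2'): stack = [-2], depth = 1
Step 2 ('neg'): stack = [2], depth = 1
Step 3 ('push 14'): stack = [2, 14], depth = 2
Step 4 ('mul'): stack = [28], depth = 1
Step 5 ('dup'): stack = [28, 28], depth = 2
Step 6 ('rot'): needs 3 value(s) but depth is 2 — STACK UNDERFLOW

Answer: step 6: rot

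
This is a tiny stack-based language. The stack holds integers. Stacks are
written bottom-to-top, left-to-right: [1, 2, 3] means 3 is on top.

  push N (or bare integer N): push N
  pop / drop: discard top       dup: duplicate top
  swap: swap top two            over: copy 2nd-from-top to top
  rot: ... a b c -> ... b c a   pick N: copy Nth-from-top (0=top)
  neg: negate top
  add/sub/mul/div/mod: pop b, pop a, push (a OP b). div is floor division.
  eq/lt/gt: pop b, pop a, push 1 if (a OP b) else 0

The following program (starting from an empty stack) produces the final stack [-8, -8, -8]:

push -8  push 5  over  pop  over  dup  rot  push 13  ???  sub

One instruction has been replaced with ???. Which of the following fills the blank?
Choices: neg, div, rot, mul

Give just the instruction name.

Stack before ???: [-8, -8, -8, 5, 13]
Stack after ???:  [-8, -8, -8, 0]
Checking each choice:
  neg: produces [-8, -8, -8, 18]
  div: MATCH
  rot: produces [-8, -8, 5, 21]
  mul: produces [-8, -8, -73]


Answer: div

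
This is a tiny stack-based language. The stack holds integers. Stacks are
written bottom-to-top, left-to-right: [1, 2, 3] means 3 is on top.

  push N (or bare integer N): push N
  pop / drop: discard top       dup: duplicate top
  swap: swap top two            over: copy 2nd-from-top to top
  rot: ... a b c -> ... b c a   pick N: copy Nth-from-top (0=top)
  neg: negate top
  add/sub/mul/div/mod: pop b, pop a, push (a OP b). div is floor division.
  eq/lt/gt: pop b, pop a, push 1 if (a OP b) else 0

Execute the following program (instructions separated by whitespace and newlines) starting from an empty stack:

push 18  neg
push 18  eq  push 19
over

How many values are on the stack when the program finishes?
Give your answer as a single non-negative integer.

After 'push 18': stack = [18] (depth 1)
After 'neg': stack = [-18] (depth 1)
After 'push 18': stack = [-18, 18] (depth 2)
After 'eq': stack = [0] (depth 1)
After 'push 19': stack = [0, 19] (depth 2)
After 'over': stack = [0, 19, 0] (depth 3)

Answer: 3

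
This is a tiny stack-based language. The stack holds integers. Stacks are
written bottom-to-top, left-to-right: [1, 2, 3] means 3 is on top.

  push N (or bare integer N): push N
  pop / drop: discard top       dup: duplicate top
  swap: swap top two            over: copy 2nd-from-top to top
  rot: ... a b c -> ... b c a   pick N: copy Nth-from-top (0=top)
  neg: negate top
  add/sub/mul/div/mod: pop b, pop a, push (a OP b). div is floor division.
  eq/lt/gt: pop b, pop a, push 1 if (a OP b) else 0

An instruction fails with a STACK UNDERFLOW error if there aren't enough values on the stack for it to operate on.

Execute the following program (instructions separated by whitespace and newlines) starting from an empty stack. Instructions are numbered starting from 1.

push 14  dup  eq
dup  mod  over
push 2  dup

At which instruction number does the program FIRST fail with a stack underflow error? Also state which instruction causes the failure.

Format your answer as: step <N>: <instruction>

Step 1 ('push 14'): stack = [14], depth = 1
Step 2 ('dup'): stack = [14, 14], depth = 2
Step 3 ('eq'): stack = [1], depth = 1
Step 4 ('dup'): stack = [1, 1], depth = 2
Step 5 ('mod'): stack = [0], depth = 1
Step 6 ('over'): needs 2 value(s) but depth is 1 — STACK UNDERFLOW

Answer: step 6: over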